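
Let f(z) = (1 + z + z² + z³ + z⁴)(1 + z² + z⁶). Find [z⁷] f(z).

(1 + z + z² + z³ + z⁴) has coefficients 1,1,1,1,1 for degrees 0…4.
(1 + z² + z⁶) has coefficients 1,0,1,0,0,0,1,0 for degrees 0…7.
[z⁷] = 1·0 + 1·1 + 1·0 + 1·0 + 1·0 = 1.

1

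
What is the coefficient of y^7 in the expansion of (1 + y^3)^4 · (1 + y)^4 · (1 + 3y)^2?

(1 + y^3)^4 has coefficients 1,0,0,4,0,0,6,0 for degrees 0…7.
(1 + y)^4 has coefficients 1,4,6,4,1,0,0,0 for degrees 0…7.
Finally multiplying by (1 + 3y)^2, the product of all factors after the first has coefficients 1,10,39,76,79,42,9,0 for degrees 0…7.
[y^7] = 1·0 + 4·79 + 6·10 = 376.

376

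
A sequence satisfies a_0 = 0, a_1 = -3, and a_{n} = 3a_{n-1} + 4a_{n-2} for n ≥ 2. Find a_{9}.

The ordinary generating function has denominator 1 - 3t - 4t^2.
Iterating the recurrence: a_0,…,a_{9} = 0, -3, -9, -39, -153, -615, -2457, -9831, -39321, -157287.

-157287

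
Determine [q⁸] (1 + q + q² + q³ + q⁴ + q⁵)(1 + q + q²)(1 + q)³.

12

(1 + q + q² + q³ + q⁴ + q⁵) has coefficients 1,1,1,1,1,1 for degrees 0…5.
(1 + q + q²) has coefficients 1,1,1,0,0,0,0,0,0 for degrees 0…8.
Finally multiplying by (1 + q)³, the product of all factors after the first has coefficients 1,4,7,7,4,1,0,0,0 for degrees 0…8.
[q⁸] = 1·0 + 1·0 + 1·0 + 1·1 + 1·4 + 1·7 = 12.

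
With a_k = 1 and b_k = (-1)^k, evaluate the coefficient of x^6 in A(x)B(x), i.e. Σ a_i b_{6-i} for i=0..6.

The convolution is the x^6 coefficient of A(x)B(x).
Σ = 1·1 + 1·(-1) + 1·1 + 1·(-1) + 1·1 + 1·(-1) + 1·1 = 1.

1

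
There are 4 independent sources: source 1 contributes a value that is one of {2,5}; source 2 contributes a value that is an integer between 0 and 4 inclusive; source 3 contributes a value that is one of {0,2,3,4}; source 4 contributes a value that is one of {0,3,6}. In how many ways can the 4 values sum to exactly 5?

The generating function for the choices is (z² + z⁵)·(1 + z + z² + z³ + z⁴)·(1 + z² + z³ + z⁴)·(1 + z³ + z⁶); the count is [z⁵].
(z² + z⁵) has coefficients 0,0,1,0,0,1 for degrees 0…5.
(1 + z + z² + z³ + z⁴) has coefficients 1,1,1,1,1,0 for degrees 0…5.
Multiplying by (1 + z² + z³ + z⁴) gives running coefficients 1,1,2,3,4,3 for degrees 0…5.
Finally multiplying by (1 + z³ + z⁶), the product of all factors after the first has coefficients 1,1,2,4,5,5 for degrees 0…5.
[z⁵] = 1·4 + 1·1 = 5.

5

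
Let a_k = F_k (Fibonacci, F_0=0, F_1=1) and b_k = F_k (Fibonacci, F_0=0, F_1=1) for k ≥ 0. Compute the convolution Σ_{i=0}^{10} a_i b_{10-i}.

Write out a_i and b_{10-i} for i = 0,…,10 and sum the products.
Σ = 0·55 + 1·34 + 1·21 + 2·13 + 3·8 + 5·5 + 8·3 + 13·2 + 21·1 + 34·1 + 55·0 = 235.

235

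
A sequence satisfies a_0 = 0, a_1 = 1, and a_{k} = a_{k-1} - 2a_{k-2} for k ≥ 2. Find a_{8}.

-3

The ordinary generating function has denominator 1 - x + 2x^2.
Iterating the recurrence: a_0,…,a_{8} = 0, 1, 1, -1, -3, -1, 5, 7, -3.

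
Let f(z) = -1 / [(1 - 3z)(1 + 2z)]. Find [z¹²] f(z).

-320503

Partial fractions give a closed form: a_n = (-3/5)·3^n + (-2/5)·(-2)^n.
At n = 12: a_12 = -320503.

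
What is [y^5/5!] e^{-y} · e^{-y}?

-32

The EGF product rule gives c_5 = Σ_{k_1+k_2=5} C(5; k_1,k_2) · ∏ g_i(k_i), where e^{-y} gives (-1)^k; e^{-y} gives (-1)^k.
g_1(k) for k = 0…5: 1, -1, 1, -1, 1, -1.
g_2(k) for k = 0…5: 1, -1, 1, -1, 1, -1.
c_5 = Σ_k C(5,k)·g_1(k)·g_2(5−k) = 1·1·(-1) + 5·(-1)·1 + 10·1·(-1) + 10·(-1)·1 + 5·1·(-1) + 1·(-1)·1 = −1 − 5 − 10 − 10 − 5 − 1 = -32.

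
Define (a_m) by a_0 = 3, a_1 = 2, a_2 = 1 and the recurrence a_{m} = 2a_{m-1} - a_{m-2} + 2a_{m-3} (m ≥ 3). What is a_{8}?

The ordinary generating function has denominator 1 - 2z + z^2 - 2z^3.
Iterating the recurrence: a_0,…,a_{8} = 3, 2, 1, 6, 15, 26, 49, 102, 207.

207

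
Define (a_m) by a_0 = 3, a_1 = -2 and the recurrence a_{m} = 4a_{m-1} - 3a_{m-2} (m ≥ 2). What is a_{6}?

-1817

The ordinary generating function has denominator 1 - 4z + 3z^2.
Iterating the recurrence: a_0,…,a_{6} = 3, -2, -17, -62, -197, -602, -1817.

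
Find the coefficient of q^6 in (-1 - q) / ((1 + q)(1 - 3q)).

Partial fractions give a closed form: a_n = (-1)·3^n.
At n = 6: a_6 = -729.

-729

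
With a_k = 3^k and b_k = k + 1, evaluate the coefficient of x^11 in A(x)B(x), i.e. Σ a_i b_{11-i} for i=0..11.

The convolution is the t^11 coefficient of A(t)B(t).
Σ = 1·12 + 3·11 + 9·10 + 27·9 + 81·8 + 243·7 + 729·6 + 2187·5 + 6561·4 + 19683·3 + 59049·2 + 177147·1 = 398574.

398574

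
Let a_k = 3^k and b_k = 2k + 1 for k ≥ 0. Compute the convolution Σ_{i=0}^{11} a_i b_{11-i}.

531428

The convolution is the t^11 coefficient of A(t)B(t).
Σ = 1·23 + 3·21 + 9·19 + 27·17 + 81·15 + 243·13 + 729·11 + 2187·9 + 6561·7 + 19683·5 + 59049·3 + 177147·1 = 531428.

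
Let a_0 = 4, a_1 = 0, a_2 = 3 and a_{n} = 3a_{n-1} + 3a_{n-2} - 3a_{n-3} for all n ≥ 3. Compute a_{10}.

The ordinary generating function has denominator 1 - 3y - 3y^2 + 3y^3.
Iterating the recurrence: a_0,…,a_{10} = 4, 0, 3, -3, 0, -18, -45, -189, -648, -2376, -8505.

-8505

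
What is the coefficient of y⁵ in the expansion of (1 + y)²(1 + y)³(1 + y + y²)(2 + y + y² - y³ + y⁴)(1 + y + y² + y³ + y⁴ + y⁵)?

(1 + y)² has coefficients 1,2,1 for degrees 0…2.
(1 + y)³ has coefficients 1,3,3,1,0,0 for degrees 0…5.
Multiplying by (1 + y + y²) gives running coefficients 1,4,7,7,4,1 for degrees 0…5.
Multiplying by (2 + y + y² - y³ + y⁴) gives running coefficients 2,9,19,24,19,10 for degrees 0…5.
Finally multiplying by (1 + y + y² + y³ + y⁴ + y⁵), the product of all factors after the first has coefficients 2,11,30,54,73,83 for degrees 0…5.
[y⁵] = 1·83 + 2·73 + 1·54 = 283.

283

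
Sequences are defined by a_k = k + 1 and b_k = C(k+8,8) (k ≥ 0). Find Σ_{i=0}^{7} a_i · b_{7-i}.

19448

The convolution is the t^7 coefficient of A(t)B(t).
Σ = 1·6435 + 2·3003 + 3·1287 + 4·495 + 5·165 + 6·45 + 7·9 + 8·1 = 19448.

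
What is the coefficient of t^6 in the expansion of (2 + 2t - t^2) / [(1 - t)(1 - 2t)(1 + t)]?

233

Partial fractions give a closed form: a_n = (-3/2)·1^n + (11/3)·2^n + (-1/6)·(-1)^n.
At n = 6: a_6 = 233.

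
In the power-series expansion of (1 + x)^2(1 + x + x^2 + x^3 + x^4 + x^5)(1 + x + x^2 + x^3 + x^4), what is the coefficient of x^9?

(1 + x)^2 has coefficients 1,2,1 for degrees 0…2.
(1 + x + x^2 + x^3 + x^4 + x^5) has coefficients 1,1,1,1,1,1,0,0,0,0 for degrees 0…9.
Finally multiplying by (1 + x + x^2 + x^3 + x^4), the product of all factors after the first has coefficients 1,2,3,4,5,5,4,3,2,1 for degrees 0…9.
[x^9] = 1·1 + 2·2 + 1·3 = 8.

8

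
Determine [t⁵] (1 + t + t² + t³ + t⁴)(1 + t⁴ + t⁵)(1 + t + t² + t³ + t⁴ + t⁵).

8

(1 + t + t² + t³ + t⁴) has coefficients 1,1,1,1,1 for degrees 0…4.
(1 + t⁴ + t⁵) has coefficients 1,0,0,0,1,1 for degrees 0…5.
Finally multiplying by (1 + t + t² + t³ + t⁴ + t⁵), the product of all factors after the first has coefficients 1,1,1,1,2,3 for degrees 0…5.
[t⁵] = 1·3 + 1·2 + 1·1 + 1·1 + 1·1 = 8.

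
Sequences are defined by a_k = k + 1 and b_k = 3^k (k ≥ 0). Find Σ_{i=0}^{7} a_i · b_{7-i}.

Write out a_i and b_{7-i} for i = 0,…,7 and sum the products.
Σ = 1·2187 + 2·729 + 3·243 + 4·81 + 5·27 + 6·9 + 7·3 + 8·1 = 4916.

4916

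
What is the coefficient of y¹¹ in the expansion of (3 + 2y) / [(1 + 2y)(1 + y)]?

Partial fractions give a closed form: a_n = (4)·(-2)^n + (-1)·(-1)^n.
At n = 11: a_11 = -8191.

-8191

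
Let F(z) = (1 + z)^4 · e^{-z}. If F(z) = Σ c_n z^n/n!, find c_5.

19

The EGF product rule gives c_5 = Σ_{k_1+k_2=5} C(5; k_1,k_2) · ∏ g_i(k_i), where (1+z)^4 gives the falling factorial (4)_k; e^{-z} gives (-1)^k.
g_1(k) for k = 0…5: 1, 4, 12, 24, 24, 0.
g_2(k) for k = 0…5: 1, -1, 1, -1, 1, -1.
c_5 = Σ_k C(5,k)·g_1(k)·g_2(5−k) = 1·1·(-1) + 5·4·1 + 10·12·(-1) + 10·24·1 + 5·24·(-1) = −1 + 20 − 120 + 240 − 120 = 19.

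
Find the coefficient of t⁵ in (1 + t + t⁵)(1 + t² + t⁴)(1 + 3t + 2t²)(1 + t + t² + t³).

(1 + t + t⁵) has coefficients 1,1,0,0,0,1 for degrees 0…5.
(1 + t² + t⁴) has coefficients 1,0,1,0,1,0 for degrees 0…5.
Multiplying by (1 + 3t + 2t²) gives running coefficients 1,3,3,3,3,3 for degrees 0…5.
Finally multiplying by (1 + t + t² + t³), the product of all factors after the first has coefficients 1,4,7,10,12,12 for degrees 0…5.
[t⁵] = 1·12 + 1·12 + 1·1 = 25.

25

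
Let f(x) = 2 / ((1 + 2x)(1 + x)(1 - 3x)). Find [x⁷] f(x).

Partial fractions give a closed form: a_n = (8/5)·(-2)^n + (-1/2)·(-1)^n + (9/10)·3^n.
At n = 7: a_7 = 1764.

1764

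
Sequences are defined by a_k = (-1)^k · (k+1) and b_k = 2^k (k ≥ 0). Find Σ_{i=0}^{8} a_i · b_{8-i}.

117

Write out a_i and b_{8-i} for i = 0,…,8 and sum the products.
Σ = 1·256 − 2·128 + 3·64 − 4·32 + 5·16 − 6·8 + 7·4 − 8·2 + 9·1 = 117.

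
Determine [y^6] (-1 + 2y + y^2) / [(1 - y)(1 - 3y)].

The denominator gives the recurrence a_n = 4a_(n−1) − 3a_(n−2) for n ≥ 3; the numerator fixes a_0 = -1, a_1 = -2, a_2 = -4.
Iterating: -1, -2, -4, -10, -28, -82, -244, so a_6 = -244.

-244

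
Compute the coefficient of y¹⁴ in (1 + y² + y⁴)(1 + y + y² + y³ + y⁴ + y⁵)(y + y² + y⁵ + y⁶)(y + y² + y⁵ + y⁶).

23

(1 + y² + y⁴) has coefficients 1,0,1,0,1 for degrees 0…4.
(1 + y + y² + y³ + y⁴ + y⁵) has coefficients 1,1,1,1,1,1,0,0,0,0,0,0,0,0,0 for degrees 0…14.
Multiplying by (y + y² + y⁵ + y⁶) gives running coefficients 0,1,2,2,2,3,4,3,2,2,2,1,0,0,0 for degrees 0…14.
Finally multiplying by (y + y² + y⁵ + y⁶), the product of all factors after the first has coefficients 0,0,1,3,4,4,6,10,11,9,9,11,10,6,4 for degrees 0…14.
[y¹⁴] = 1·4 + 1·10 + 1·9 = 23.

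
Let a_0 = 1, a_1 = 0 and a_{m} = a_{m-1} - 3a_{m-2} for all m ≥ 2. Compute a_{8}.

-39

The ordinary generating function has denominator 1 - z + 3z^2.
Iterating the recurrence: a_0,…,a_{8} = 1, 0, -3, -3, 6, 15, -3, -48, -39.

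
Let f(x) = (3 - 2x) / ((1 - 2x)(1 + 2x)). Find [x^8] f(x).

768

Partial fractions give a closed form: a_n = (1)·2^n + (2)·(-2)^n.
At n = 8: a_8 = 768.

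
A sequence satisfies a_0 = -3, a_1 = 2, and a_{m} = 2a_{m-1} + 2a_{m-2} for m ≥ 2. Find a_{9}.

-480

The ordinary generating function has denominator 1 - 2t - 2t^2.
Iterating the recurrence: a_0,…,a_{9} = -3, 2, -2, 0, -4, -8, -24, -64, -176, -480.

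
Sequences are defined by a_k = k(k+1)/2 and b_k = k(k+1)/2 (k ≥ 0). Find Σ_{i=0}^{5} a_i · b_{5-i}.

56

Write out a_i and b_{5-i} for i = 0,…,5 and sum the products.
Σ = 0·15 + 1·10 + 3·6 + 6·3 + 10·1 + 15·0 = 56.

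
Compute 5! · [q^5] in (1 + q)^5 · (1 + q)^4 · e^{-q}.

The EGF product rule gives c_5 = Σ_{k_1+k_2+k_3=5} C(5; k_1,k_2,k_3) · ∏ g_i(k_i), where (1+q)^5 gives the falling factorial (5)_k; (1+q)^4 gives the falling factorial (4)_k; e^{-q} gives (-1)^k.
g_1(k) for k = 0…5: 1, 5, 20, 60, 120, 120.
g_2(k) for k = 0…5: 1, 4, 12, 24, 24, 0.
g_3(k) for k = 0…5: 1, -1, 1, -1, 1, -1.
First combine the last two factors: h(k) = Σ_j C(k,j)·g_2(j)·g_3(k−j) for k = 0…5: 1, 3, 5, -1, -15, 19.
c_5 = Σ_k C(5,k)·g_1(k)·h(5−k) = 1·1·19 + 5·5·(-15) + 10·20·(-1) + 10·60·5 + 5·120·3 + 1·120·1 = 19 − 375 − 200 + 3000 + 1800 + 120 = 4364.

4364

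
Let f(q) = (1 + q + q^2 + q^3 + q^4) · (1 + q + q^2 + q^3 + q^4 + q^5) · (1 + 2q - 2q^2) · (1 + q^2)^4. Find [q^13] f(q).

(1 + q + q^2 + q^3 + q^4) has coefficients 1,1,1,1,1 for degrees 0…4.
(1 + q + q^2 + q^3 + q^4 + q^5) has coefficients 1,1,1,1,1,1,0,0,0,0,0,0,0,0 for degrees 0…13.
Multiplying by (1 + 2q - 2q^2) gives running coefficients 1,3,1,1,1,1,0,-2,0,0,0,0,0,0 for degrees 0…13.
Finally multiplying by (1 + q^2)^4, the product of all factors after the first has coefficients 1,3,5,13,11,23,14,20,11,5,5,-7,1,-7 for degrees 0…13.
[q^13] = 1·(-7) + 1·1 + 1·(-7) + 1·5 + 1·5 = -3.

-3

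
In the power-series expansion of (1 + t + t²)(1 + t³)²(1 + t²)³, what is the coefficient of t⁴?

8

(1 + t + t²) has coefficients 1,1,1 for degrees 0…2.
(1 + t³)² has coefficients 1,0,0,2,0 for degrees 0…4.
Finally multiplying by (1 + t²)³, the product of all factors after the first has coefficients 1,0,3,2,3 for degrees 0…4.
[t⁴] = 1·3 + 1·2 + 1·3 = 8.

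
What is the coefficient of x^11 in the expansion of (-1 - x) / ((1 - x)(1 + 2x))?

Partial fractions give a closed form: a_n = (-2/3)·1^n + (-1/3)·(-2)^n.
At n = 11: a_11 = 682.

682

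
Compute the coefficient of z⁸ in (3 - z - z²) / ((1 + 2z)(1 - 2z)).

The denominator gives the recurrence a_n = 4a_(n−2) for n ≥ 3; the numerator fixes a_0 = 3, a_1 = -1, a_2 = 11.
Iterating: 3, -1, 11, -4, 44, -16, 176, -64, 704, so a_8 = 704.

704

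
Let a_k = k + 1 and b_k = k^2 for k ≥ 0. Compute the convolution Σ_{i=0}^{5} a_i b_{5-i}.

105

The convolution is the t^5 coefficient of A(t)B(t).
Σ = 1·25 + 2·16 + 3·9 + 4·4 + 5·1 + 6·0 = 105.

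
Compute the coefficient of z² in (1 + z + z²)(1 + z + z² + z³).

(1 + z + z²) has coefficients 1,1,1 for degrees 0…2.
(1 + z + z² + z³) has coefficients 1,1,1 for degrees 0…2.
[z²] = 1·1 + 1·1 + 1·1 = 3.

3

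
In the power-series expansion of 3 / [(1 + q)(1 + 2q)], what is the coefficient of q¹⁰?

6141

Partial fractions give a closed form: a_n = (-3)·(-1)^n + (6)·(-2)^n.
At n = 10: a_10 = 6141.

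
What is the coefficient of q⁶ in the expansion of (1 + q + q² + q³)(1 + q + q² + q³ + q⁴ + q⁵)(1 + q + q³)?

(1 + q + q² + q³) has coefficients 1,1,1,1 for degrees 0…3.
(1 + q + q² + q³ + q⁴ + q⁵) has coefficients 1,1,1,1,1,1,0 for degrees 0…6.
Finally multiplying by (1 + q + q³), the product of all factors after the first has coefficients 1,2,2,3,3,3,2 for degrees 0…6.
[q⁶] = 1·2 + 1·3 + 1·3 + 1·3 = 11.

11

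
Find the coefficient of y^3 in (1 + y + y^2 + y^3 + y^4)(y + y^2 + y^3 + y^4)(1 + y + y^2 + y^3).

(1 + y + y^2 + y^3 + y^4) has coefficients 1,1,1,1 for degrees 0…3.
(y + y^2 + y^3 + y^4) has coefficients 0,1,1,1 for degrees 0…3.
Finally multiplying by (1 + y + y^2 + y^3), the product of all factors after the first has coefficients 0,1,2,3 for degrees 0…3.
[y^3] = 1·3 + 1·2 + 1·1 + 1·0 = 6.

6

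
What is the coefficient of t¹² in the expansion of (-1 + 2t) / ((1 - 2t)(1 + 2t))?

-4096

The denominator gives the recurrence a_n = 4a_(n−2) for n ≥ 2; the numerator fixes a_0 = -1, a_1 = 2.
Iterating: -1, 2, -4, 8, -16, 32, -64, 128, -256, 512, -1024, 2048, -4096, so a_12 = -4096.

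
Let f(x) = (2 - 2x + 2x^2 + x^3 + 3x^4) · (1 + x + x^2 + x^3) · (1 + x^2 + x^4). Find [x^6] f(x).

(2 - 2x + 2x^2 + x^3 + 3x^4) has coefficients 2,-2,2,1,3 for degrees 0…4.
(1 + x + x^2 + x^3) has coefficients 1,1,1,1,0,0,0 for degrees 0…6.
Finally multiplying by (1 + x^2 + x^4), the product of all factors after the first has coefficients 1,1,2,2,2,2,1 for degrees 0…6.
[x^6] = 2·1 − 2·2 + 2·2 + 1·2 + 3·2 = 10.

10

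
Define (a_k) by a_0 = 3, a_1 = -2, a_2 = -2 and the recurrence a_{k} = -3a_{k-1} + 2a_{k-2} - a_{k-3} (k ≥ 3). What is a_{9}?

The ordinary generating function has denominator 1 + 3z - 2z^2 + z^3.
Iterating the recurrence: a_0,…,a_{9} = 3, -2, -2, -1, 1, -3, 12, -43, 156, -566.

-566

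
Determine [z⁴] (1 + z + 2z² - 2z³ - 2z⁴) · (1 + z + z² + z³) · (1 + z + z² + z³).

(1 + z + 2z² - 2z³ - 2z⁴) has coefficients 1,1,2,-2,-2 for degrees 0…4.
(1 + z + z² + z³) has coefficients 1,1,1,1,0 for degrees 0…4.
Finally multiplying by (1 + z + z² + z³), the product of all factors after the first has coefficients 1,2,3,4,3 for degrees 0…4.
[z⁴] = 1·3 + 1·4 + 2·3 − 2·2 − 2·1 = 7.

7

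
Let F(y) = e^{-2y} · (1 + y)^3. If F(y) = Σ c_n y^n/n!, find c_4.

16

The EGF product rule gives c_4 = Σ_{k_1+k_2=4} C(4; k_1,k_2) · ∏ g_i(k_i), where e^{-2y} gives (-2)^k; (1+y)^3 gives the falling factorial (3)_k.
g_1(k) for k = 0…4: 1, -2, 4, -8, 16.
g_2(k) for k = 0…4: 1, 3, 6, 6, 0.
c_4 = Σ_k C(4,k)·g_1(k)·g_2(4−k) = 4·(-2)·6 + 6·4·6 + 4·(-8)·3 + 1·16·1 = −48 + 144 − 96 + 16 = 16.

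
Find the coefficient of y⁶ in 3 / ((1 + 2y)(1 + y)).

381

Partial fractions give a closed form: a_n = (6)·(-2)^n + (-3)·(-1)^n.
At n = 6: a_6 = 381.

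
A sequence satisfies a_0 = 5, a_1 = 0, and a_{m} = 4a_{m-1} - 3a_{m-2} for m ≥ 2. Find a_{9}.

The ordinary generating function has denominator 1 - 4z + 3z^2.
Iterating the recurrence: a_0,…,a_{9} = 5, 0, -15, -60, -195, -600, -1815, -5460, -16395, -49200.

-49200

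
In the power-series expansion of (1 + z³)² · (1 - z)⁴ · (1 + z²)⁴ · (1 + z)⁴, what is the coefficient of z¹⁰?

-4

(1 + z³)² has coefficients 1,0,0,2,0,0,1 for degrees 0…6.
(1 - z)⁴ has coefficients 1,-4,6,-4,1,0,0,0,0,0,0 for degrees 0…10.
Multiplying by (1 + z²)⁴ gives running coefficients 1,-4,10,-20,31,-40,44,-40,31,-20,10 for degrees 0…10.
Finally multiplying by (1 + z)⁴, the product of all factors after the first has coefficients 1,0,0,0,-4,0,0,0,6,0,0 for degrees 0…10.
[z¹⁰] = 1·0 + 2·0 + 1·(-4) = -4.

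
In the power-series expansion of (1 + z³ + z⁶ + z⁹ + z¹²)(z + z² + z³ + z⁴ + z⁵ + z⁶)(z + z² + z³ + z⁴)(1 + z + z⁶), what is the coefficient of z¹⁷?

23

(1 + z³ + z⁶ + z⁹ + z¹²) has coefficients 1,0,0,1,0,0,1,0,0,1,0,0,1 for degrees 0…12.
(z + z² + z³ + z⁴ + z⁵ + z⁶) has coefficients 0,1,1,1,1,1,1,0,0,0,0,0,0,0,0,0,0,0 for degrees 0…17.
Multiplying by (z + z² + z³ + z⁴) gives running coefficients 0,0,1,2,3,4,4,4,3,2,1,0,0,0,0,0,0,0 for degrees 0…17.
Finally multiplying by (1 + z + z⁶), the product of all factors after the first has coefficients 0,0,1,3,5,7,8,8,8,7,6,5,4,4,3,2,1,0 for degrees 0…17.
[z¹⁷] = 1·0 + 1·3 + 1·5 + 1·8 + 1·7 = 23.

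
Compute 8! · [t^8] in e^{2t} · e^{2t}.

The EGF product rule gives c_8 = Σ_{k_1+k_2=8} C(8; k_1,k_2) · ∏ g_i(k_i), where e^{2t} gives (2)^k; e^{2t} gives (2)^k.
g_1(k) for k = 0…8: 1, 2, 4, 8, 16, 32, 64, 128, 256.
g_2(k) for k = 0…8: 1, 2, 4, 8, 16, 32, 64, 128, 256.
c_8 = Σ_k C(8,k)·g_1(k)·g_2(8−k) = 1·1·256 + 8·2·128 + 28·4·64 + 56·8·32 + 70·16·16 + 56·32·8 + 28·64·4 + 8·128·2 + 1·256·1 = 256 + 2048 + 7168 + 14336 + 17920 + 14336 + 7168 + 2048 + 256 = 65536.

65536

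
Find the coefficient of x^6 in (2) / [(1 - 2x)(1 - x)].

254

The denominator gives the recurrence a_n = 3a_(n−1) − 2a_(n−2) for n ≥ 2; the numerator fixes a_0 = 2, a_1 = 6.
Iterating: 2, 6, 14, 30, 62, 126, 254, so a_6 = 254.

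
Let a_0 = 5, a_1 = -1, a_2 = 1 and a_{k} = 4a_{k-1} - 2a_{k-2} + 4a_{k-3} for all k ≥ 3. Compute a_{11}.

958560

The ordinary generating function has denominator 1 - 4x + 2x^2 - 4x^3.
Iterating the recurrence: a_0,…,a_{11} = 5, -1, 1, 26, 98, 344, 1284, 4840, 18168, 68128, 255536, 958560.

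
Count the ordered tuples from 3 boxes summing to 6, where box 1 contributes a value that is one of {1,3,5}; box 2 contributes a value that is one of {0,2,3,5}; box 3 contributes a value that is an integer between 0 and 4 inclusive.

The generating function for the choices is (y + y^3 + y^5)·(1 + y^2 + y^3 + y^5)·(1 + y + y^2 + y^3 + y^4); the count is [y^6].
(y + y^3 + y^5) has coefficients 0,1,0,1,0,1 for degrees 0…5.
(1 + y^2 + y^3 + y^5) has coefficients 1,0,1,1,0,1,0 for degrees 0…6.
Finally multiplying by (1 + y + y^2 + y^3 + y^4), the product of all factors after the first has coefficients 1,1,2,3,3,3,3 for degrees 0…6.
[y^6] = 1·3 + 1·3 + 1·1 = 7.

7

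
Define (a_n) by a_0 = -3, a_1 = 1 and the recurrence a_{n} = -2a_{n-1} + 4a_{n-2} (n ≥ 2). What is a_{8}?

-12672

The ordinary generating function has denominator 1 + 2q - 4q^2.
Iterating the recurrence: a_0,…,a_{8} = -3, 1, -14, 32, -120, 368, -1216, 3904, -12672.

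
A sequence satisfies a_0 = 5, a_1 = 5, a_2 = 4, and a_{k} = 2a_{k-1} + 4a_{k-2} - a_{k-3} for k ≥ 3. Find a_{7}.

1969

The ordinary generating function has denominator 1 - 2y - 4y^2 + y^3.
Iterating the recurrence: a_0,…,a_{7} = 5, 5, 4, 23, 57, 202, 609, 1969.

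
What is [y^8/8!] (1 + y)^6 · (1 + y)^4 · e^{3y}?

The EGF product rule gives c_8 = Σ_{k_1+k_2+k_3=8} C(8; k_1,k_2,k_3) · ∏ g_i(k_i), where (1+y)^6 gives the falling factorial (6)_k; (1+y)^4 gives the falling factorial (4)_k; e^{3y} gives (3)^k.
g_1(k) for k = 0…8: 1, 6, 30, 120, 360, 720, 720, 0, 0.
g_2(k) for k = 0…8: 1, 4, 12, 24, 24, 0, 0, 0, 0.
g_3(k) for k = 0…8: 1, 3, 9, 27, 81, 243, 729, 2187, 6561.
First combine the last two factors: h(k) = Σ_j C(k,j)·g_2(j)·g_3(k−j) for k = 0…8: 1, 7, 45, 267, 1473, 7623, 37341, 174555, 784161.
c_8 = Σ_k C(8,k)·g_1(k)·h(8−k) = 1·1·784161 + 8·6·174555 + 28·30·37341 + 56·120·7623 + 70·360·1473 + 56·720·267 + 28·720·45 = 784161 + 8378640 + 31366440 + 51226560 + 37119600 + 10765440 + 907200 = 140548041.

140548041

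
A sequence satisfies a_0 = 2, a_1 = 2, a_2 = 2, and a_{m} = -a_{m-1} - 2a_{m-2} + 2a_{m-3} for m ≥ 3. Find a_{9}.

-74

The ordinary generating function has denominator 1 + z + 2z^2 - 2z^3.
Iterating the recurrence: a_0,…,a_{9} = 2, 2, 2, -2, 2, 6, -14, 6, 34, -74.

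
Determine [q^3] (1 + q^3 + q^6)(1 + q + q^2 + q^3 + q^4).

2

(1 + q^3 + q^6) has coefficients 1,0,0,1 for degrees 0…3.
(1 + q + q^2 + q^3 + q^4) has coefficients 1,1,1,1 for degrees 0…3.
[q^3] = 1·1 + 1·1 = 2.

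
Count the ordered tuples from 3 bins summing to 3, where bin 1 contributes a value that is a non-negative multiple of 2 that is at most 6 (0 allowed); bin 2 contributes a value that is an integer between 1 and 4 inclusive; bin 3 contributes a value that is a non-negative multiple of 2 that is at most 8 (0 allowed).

3

The generating function for the choices is (1 + q^2 + q^4 + q^6)·(q + q^2 + q^3 + q^4)·(1 + q^2 + q^4 + q^6 + q^8); the count is [q^3].
(1 + q^2 + q^4 + q^6) has coefficients 1,0,1,0 for degrees 0…3.
(q + q^2 + q^3 + q^4) has coefficients 0,1,1,1 for degrees 0…3.
Finally multiplying by (1 + q^2 + q^4 + q^6 + q^8), the product of all factors after the first has coefficients 0,1,1,2 for degrees 0…3.
[q^3] = 1·2 + 1·1 = 3.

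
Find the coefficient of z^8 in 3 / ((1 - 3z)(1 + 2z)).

Partial fractions give a closed form: a_n = (9/5)·3^n + (6/5)·(-2)^n.
At n = 8: a_8 = 12117.

12117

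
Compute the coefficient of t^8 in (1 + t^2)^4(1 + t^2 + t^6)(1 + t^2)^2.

41

(1 + t^2)^4 has coefficients 1,0,4,0,6,0,4,0,1 for degrees 0…8.
(1 + t^2 + t^6) has coefficients 1,0,1,0,0,0,1,0,0 for degrees 0…8.
Finally multiplying by (1 + t^2)^2, the product of all factors after the first has coefficients 1,0,3,0,3,0,2,0,2 for degrees 0…8.
[t^8] = 1·2 + 4·2 + 6·3 + 4·3 + 1·1 = 41.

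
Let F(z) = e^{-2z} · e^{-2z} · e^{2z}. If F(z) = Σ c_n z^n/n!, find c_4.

16

The EGF product rule gives c_4 = Σ_{k_1+k_2+k_3=4} C(4; k_1,k_2,k_3) · ∏ g_i(k_i), where e^{-2z} gives (-2)^k; e^{-2z} gives (-2)^k; e^{2z} gives (2)^k.
g_1(k) for k = 0…4: 1, -2, 4, -8, 16.
g_2(k) for k = 0…4: 1, -2, 4, -8, 16.
g_3(k) for k = 0…4: 1, 2, 4, 8, 16.
First combine the last two factors: h(k) = Σ_j C(k,j)·g_2(j)·g_3(k−j) for k = 0…4: 1, 0, 0, 0, 0.
c_4 = Σ_k C(4,k)·g_1(k)·h(4−k) = 1·16·1 = 16.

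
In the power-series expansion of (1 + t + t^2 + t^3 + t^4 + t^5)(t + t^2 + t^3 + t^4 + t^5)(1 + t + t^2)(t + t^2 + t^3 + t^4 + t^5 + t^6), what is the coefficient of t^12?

58

(1 + t + t^2 + t^3 + t^4 + t^5) has coefficients 1,1,1,1,1,1 for degrees 0…5.
(t + t^2 + t^3 + t^4 + t^5) has coefficients 0,1,1,1,1,1,0,0,0,0,0,0,0 for degrees 0…12.
Multiplying by (1 + t + t^2) gives running coefficients 0,1,2,3,3,3,2,1,0,0,0,0,0 for degrees 0…12.
Finally multiplying by (t + t^2 + t^3 + t^4 + t^5 + t^6), the product of all factors after the first has coefficients 0,0,1,3,6,9,12,14,14,12,9,6,3 for degrees 0…12.
[t^12] = 1·3 + 1·6 + 1·9 + 1·12 + 1·14 + 1·14 = 58.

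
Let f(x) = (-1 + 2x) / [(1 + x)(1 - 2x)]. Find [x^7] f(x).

The denominator gives the recurrence a_n = a_(n−1) + 2a_(n−2) for n ≥ 2; the numerator fixes a_0 = -1, a_1 = 1.
Iterating: -1, 1, -1, 1, -1, 1, -1, 1, so a_7 = 1.

1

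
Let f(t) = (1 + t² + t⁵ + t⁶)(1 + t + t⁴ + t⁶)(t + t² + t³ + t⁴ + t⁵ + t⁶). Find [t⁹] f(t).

(1 + t² + t⁵ + t⁶) has coefficients 1,0,1,0,0,1,1 for degrees 0…6.
(1 + t + t⁴ + t⁶) has coefficients 1,1,0,0,1,0,1,0,0,0 for degrees 0…9.
Finally multiplying by (t + t² + t³ + t⁴ + t⁵ + t⁶), the product of all factors after the first has coefficients 0,1,2,2,2,3,3,3,2,2 for degrees 0…9.
[t⁹] = 1·2 + 1·3 + 1·2 + 1·2 = 9.

9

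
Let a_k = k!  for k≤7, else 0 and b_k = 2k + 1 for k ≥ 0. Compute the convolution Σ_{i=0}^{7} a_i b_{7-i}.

The convolution is the x^7 coefficient of A(x)B(x).
Σ = 1·15 + 1·13 + 2·11 + 6·9 + 24·7 + 120·5 + 720·3 + 5040·1 = 8072.

8072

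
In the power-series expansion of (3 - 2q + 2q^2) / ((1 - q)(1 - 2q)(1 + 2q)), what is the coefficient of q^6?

255

Partial fractions give a closed form: a_n = (-1)·1^n + (5/2)·2^n + (3/2)·(-2)^n.
At n = 6: a_6 = 255.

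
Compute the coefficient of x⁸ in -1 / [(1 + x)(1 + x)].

The denominator gives the recurrence a_n = −2a_(n−1) − a_(n−2) for n ≥ 2; the numerator fixes a_0 = -1, a_1 = 2.
Iterating: -1, 2, -3, 4, -5, 6, -7, 8, -9, so a_8 = -9.

-9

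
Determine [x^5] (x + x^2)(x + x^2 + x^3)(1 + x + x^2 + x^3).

6

(x + x^2) has coefficients 0,1,1 for degrees 0…2.
(x + x^2 + x^3) has coefficients 0,1,1,1,0,0 for degrees 0…5.
Finally multiplying by (1 + x + x^2 + x^3), the product of all factors after the first has coefficients 0,1,2,3,3,2 for degrees 0…5.
[x^5] = 1·3 + 1·3 = 6.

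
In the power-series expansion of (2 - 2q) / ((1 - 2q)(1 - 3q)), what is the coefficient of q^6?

2788

Partial fractions give a closed form: a_n = (-2)·2^n + (4)·3^n.
At n = 6: a_6 = 2788.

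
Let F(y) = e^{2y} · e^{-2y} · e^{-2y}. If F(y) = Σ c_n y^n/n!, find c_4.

The EGF product rule gives c_4 = Σ_{k_1+k_2+k_3=4} C(4; k_1,k_2,k_3) · ∏ g_i(k_i), where e^{2y} gives (2)^k; e^{-2y} gives (-2)^k; e^{-2y} gives (-2)^k.
g_1(k) for k = 0…4: 1, 2, 4, 8, 16.
g_2(k) for k = 0…4: 1, -2, 4, -8, 16.
g_3(k) for k = 0…4: 1, -2, 4, -8, 16.
First combine the last two factors: h(k) = Σ_j C(k,j)·g_2(j)·g_3(k−j) for k = 0…4: 1, -4, 16, -64, 256.
c_4 = Σ_k C(4,k)·g_1(k)·h(4−k) = 1·1·256 + 4·2·(-64) + 6·4·16 + 4·8·(-4) + 1·16·1 = 256 − 512 + 384 − 128 + 16 = 16.

16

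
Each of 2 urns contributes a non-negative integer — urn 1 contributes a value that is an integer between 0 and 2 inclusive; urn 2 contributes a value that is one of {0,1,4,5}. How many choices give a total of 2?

2

The generating function for the choices is (1 + x + x²)·(1 + x + x⁴ + x⁵); the count is [x²].
(1 + x + x²) has coefficients 1,1,1 for degrees 0…2.
(1 + x + x⁴ + x⁵) has coefficients 1,1,0 for degrees 0…2.
[x²] = 1·0 + 1·1 + 1·1 = 2.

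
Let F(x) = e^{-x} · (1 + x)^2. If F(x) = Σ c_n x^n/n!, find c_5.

-11

The EGF product rule gives c_5 = Σ_{k_1+k_2=5} C(5; k_1,k_2) · ∏ g_i(k_i), where e^{-x} gives (-1)^k; (1+x)^2 gives the falling factorial (2)_k.
g_1(k) for k = 0…5: 1, -1, 1, -1, 1, -1.
g_2(k) for k = 0…5: 1, 2, 2, 0, 0, 0.
c_5 = Σ_k C(5,k)·g_1(k)·g_2(5−k) = 10·(-1)·2 + 5·1·2 + 1·(-1)·1 = −20 + 10 − 1 = -11.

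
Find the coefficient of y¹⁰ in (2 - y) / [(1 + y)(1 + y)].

The denominator gives the recurrence a_n = −2a_(n−1) − a_(n−2) for n ≥ 2; the numerator fixes a_0 = 2, a_1 = -5.
Iterating: 2, -5, 8, -11, 14, -17, 20, -23, 26, -29, 32, so a_10 = 32.

32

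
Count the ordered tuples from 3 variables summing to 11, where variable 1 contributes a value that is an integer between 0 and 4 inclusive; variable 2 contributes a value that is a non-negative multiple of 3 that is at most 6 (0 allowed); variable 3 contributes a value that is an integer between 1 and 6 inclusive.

8

The generating function for the choices is (1 + y + y^2 + y^3 + y^4)·(1 + y^3 + y^6)·(y + y^2 + y^3 + y^4 + y^5 + y^6); the count is [y^11].
(1 + y + y^2 + y^3 + y^4) has coefficients 1,1,1,1,1 for degrees 0…4.
(1 + y^3 + y^6) has coefficients 1,0,0,1,0,0,1,0,0,0,0,0 for degrees 0…11.
Finally multiplying by (y + y^2 + y^3 + y^4 + y^5 + y^6), the product of all factors after the first has coefficients 0,1,1,1,2,2,2,2,2,2,1,1 for degrees 0…11.
[y^11] = 1·1 + 1·1 + 1·2 + 1·2 + 1·2 = 8.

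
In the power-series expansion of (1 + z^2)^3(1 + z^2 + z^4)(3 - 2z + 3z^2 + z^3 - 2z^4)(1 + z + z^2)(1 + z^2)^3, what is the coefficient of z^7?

(1 + z^2)^3 has coefficients 1,0,3,0,3,0,1 for degrees 0…6.
(1 + z^2 + z^4) has coefficients 1,0,1,0,1,0,0,0 for degrees 0…7.
Multiplying by (3 - 2z + 3z^2 + z^3 - 2z^4) gives running coefficients 3,-2,6,-1,4,-1,1,1 for degrees 0…7.
Multiplying by (1 + z + z^2) gives running coefficients 3,1,7,3,9,2,4,1 for degrees 0…7.
Finally multiplying by (1 + z^2)^3, the product of all factors after the first has coefficients 3,1,16,6,39,14,55,17 for degrees 0…7.
[z^7] = 1·17 + 3·14 + 3·6 + 1·1 = 78.

78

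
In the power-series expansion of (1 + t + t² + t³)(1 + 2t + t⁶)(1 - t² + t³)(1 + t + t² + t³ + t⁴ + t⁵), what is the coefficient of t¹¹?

6

(1 + t + t² + t³) has coefficients 1,1,1,1 for degrees 0…3.
(1 + 2t + t⁶) has coefficients 1,2,0,0,0,0,1,0,0,0,0,0 for degrees 0…11.
Multiplying by (1 - t² + t³) gives running coefficients 1,2,-1,-1,2,0,1,0,-1,1,0,0 for degrees 0…11.
Finally multiplying by (1 + t + t² + t³ + t⁴ + t⁵), the product of all factors after the first has coefficients 1,3,2,1,3,3,3,1,1,3,1,1 for degrees 0…11.
[t¹¹] = 1·1 + 1·1 + 1·3 + 1·1 = 6.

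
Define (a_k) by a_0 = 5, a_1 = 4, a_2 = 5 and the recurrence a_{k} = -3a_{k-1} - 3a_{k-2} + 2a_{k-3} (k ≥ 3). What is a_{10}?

The ordinary generating function has denominator 1 + 3z + 3z^2 - 2z^3.
Iterating the recurrence: a_0,…,a_{10} = 5, 4, 5, -17, 44, -71, 47, 160, -763, 1903, -3100.

-3100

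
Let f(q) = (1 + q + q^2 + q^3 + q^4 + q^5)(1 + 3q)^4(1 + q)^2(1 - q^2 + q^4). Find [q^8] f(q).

(1 + q + q^2 + q^3 + q^4 + q^5) has coefficients 1,1,1,1,1,1 for degrees 0…5.
(1 + 3q)^4 has coefficients 1,12,54,108,81,0,0,0,0 for degrees 0…8.
Multiplying by (1 + q)^2 gives running coefficients 1,14,79,228,351,270,81,0,0 for degrees 0…8.
Finally multiplying by (1 - q^2 + q^4), the product of all factors after the first has coefficients 1,14,78,214,273,56,-191,-42,270 for degrees 0…8.
[q^8] = 1·270 + 1·(-42) + 1·(-191) + 1·56 + 1·273 + 1·214 = 580.

580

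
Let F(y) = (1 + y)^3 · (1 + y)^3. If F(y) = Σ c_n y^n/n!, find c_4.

The EGF product rule gives c_4 = Σ_{k_1+k_2=4} C(4; k_1,k_2) · ∏ g_i(k_i), where (1+y)^3 gives the falling factorial (3)_k; (1+y)^3 gives the falling factorial (3)_k.
g_1(k) for k = 0…4: 1, 3, 6, 6, 0.
g_2(k) for k = 0…4: 1, 3, 6, 6, 0.
c_4 = Σ_k C(4,k)·g_1(k)·g_2(4−k) = 4·3·6 + 6·6·6 + 4·6·3 = 72 + 216 + 72 = 360.

360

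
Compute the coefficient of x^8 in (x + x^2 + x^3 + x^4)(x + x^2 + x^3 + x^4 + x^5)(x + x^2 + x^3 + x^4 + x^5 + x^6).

17

(x + x^2 + x^3 + x^4) has coefficients 0,1,1,1,1 for degrees 0…4.
(x + x^2 + x^3 + x^4 + x^5) has coefficients 0,1,1,1,1,1,0,0,0 for degrees 0…8.
Finally multiplying by (x + x^2 + x^3 + x^4 + x^5 + x^6), the product of all factors after the first has coefficients 0,0,1,2,3,4,5,5,4 for degrees 0…8.
[x^8] = 1·5 + 1·5 + 1·4 + 1·3 = 17.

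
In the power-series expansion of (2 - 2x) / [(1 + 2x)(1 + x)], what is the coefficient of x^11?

-12284

The denominator gives the recurrence a_n = −3a_(n−1) − 2a_(n−2) for n ≥ 2; the numerator fixes a_0 = 2, a_1 = -8.
Iterating: 2, -8, 20, -44, 92, -188, 380, -764, 1532, -3068, 6140, -12284, so a_11 = -12284.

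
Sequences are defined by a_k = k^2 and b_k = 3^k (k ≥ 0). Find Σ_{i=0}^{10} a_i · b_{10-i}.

88507

This is [x^10] in the product of the two ordinary generating functions.
Σ = 0·59049 + 1·19683 + 4·6561 + 9·2187 + 16·729 + 25·243 + 36·81 + 49·27 + 64·9 + 81·3 + 100·1 = 88507.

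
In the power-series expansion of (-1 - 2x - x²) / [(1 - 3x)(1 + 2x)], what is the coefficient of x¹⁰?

-63088

The denominator gives the recurrence a_n = a_(n−1) + 6a_(n−2) for n ≥ 3; the numerator fixes a_0 = -1, a_1 = -3, a_2 = -10.
Iterating: -1, -3, -10, -28, -88, -256, -784, -2320, -7024, -20944, -63088, so a_10 = -63088.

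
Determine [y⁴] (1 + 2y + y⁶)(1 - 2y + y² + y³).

(1 + 2y + y⁶) has coefficients 1,2,0,0,0 for degrees 0…4.
(1 - 2y + y² + y³) has coefficients 1,-2,1,1,0 for degrees 0…4.
[y⁴] = 1·0 + 2·1 = 2.

2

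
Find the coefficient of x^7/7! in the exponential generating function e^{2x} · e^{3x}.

The EGF product rule gives c_7 = Σ_{k_1+k_2=7} C(7; k_1,k_2) · ∏ g_i(k_i), where e^{2x} gives (2)^k; e^{3x} gives (3)^k.
g_1(k) for k = 0…7: 1, 2, 4, 8, 16, 32, 64, 128.
g_2(k) for k = 0…7: 1, 3, 9, 27, 81, 243, 729, 2187.
c_7 = Σ_k C(7,k)·g_1(k)·g_2(7−k) = 1·1·2187 + 7·2·729 + 21·4·243 + 35·8·81 + 35·16·27 + 21·32·9 + 7·64·3 + 1·128·1 = 2187 + 10206 + 20412 + 22680 + 15120 + 6048 + 1344 + 128 = 78125.

78125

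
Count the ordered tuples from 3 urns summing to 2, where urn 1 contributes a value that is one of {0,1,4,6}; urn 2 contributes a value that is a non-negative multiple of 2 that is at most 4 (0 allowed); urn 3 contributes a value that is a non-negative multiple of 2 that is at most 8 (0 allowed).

2

The generating function for the choices is (1 + y + y⁴ + y⁶)·(1 + y² + y⁴)·(1 + y² + y⁴ + y⁶ + y⁸); the count is [y²].
(1 + y + y⁴ + y⁶) has coefficients 1,1,0 for degrees 0…2.
(1 + y² + y⁴) has coefficients 1,0,1 for degrees 0…2.
Finally multiplying by (1 + y² + y⁴ + y⁶ + y⁸), the product of all factors after the first has coefficients 1,0,2 for degrees 0…2.
[y²] = 1·2 + 1·0 = 2.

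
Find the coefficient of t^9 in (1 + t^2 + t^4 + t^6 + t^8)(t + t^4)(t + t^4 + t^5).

3

(1 + t^2 + t^4 + t^6 + t^8) has coefficients 1,0,1,0,1,0,1,0,1 for degrees 0…8.
(t + t^4) has coefficients 0,1,0,0,1,0,0,0,0,0 for degrees 0…9.
Finally multiplying by (t + t^4 + t^5), the product of all factors after the first has coefficients 0,0,1,0,0,2,1,0,1,1 for degrees 0…9.
[t^9] = 1·1 + 1·0 + 1·2 + 1·0 + 1·0 = 3.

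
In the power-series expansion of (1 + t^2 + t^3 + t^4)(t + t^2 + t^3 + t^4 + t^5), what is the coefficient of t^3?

2

(1 + t^2 + t^3 + t^4) has coefficients 1,0,1,1 for degrees 0…3.
(t + t^2 + t^3 + t^4 + t^5) has coefficients 0,1,1,1 for degrees 0…3.
[t^3] = 1·1 + 1·1 + 1·0 = 2.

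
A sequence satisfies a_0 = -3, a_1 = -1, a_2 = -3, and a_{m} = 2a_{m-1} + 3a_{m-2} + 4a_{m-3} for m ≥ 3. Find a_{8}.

-6623

The ordinary generating function has denominator 1 - 2y - 3y^2 - 4y^3.
Iterating the recurrence: a_0,…,a_{8} = -3, -1, -3, -21, -55, -185, -619, -2013, -6623.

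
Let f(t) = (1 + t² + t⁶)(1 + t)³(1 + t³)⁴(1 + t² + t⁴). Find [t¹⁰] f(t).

(1 + t² + t⁶) has coefficients 1,0,1,0,0,0,1 for degrees 0…6.
(1 + t)³ has coefficients 1,3,3,1,0,0,0,0,0,0,0 for degrees 0…10.
Multiplying by (1 + t³)⁴ gives running coefficients 1,3,3,5,12,12,10,18,18,10,12 for degrees 0…10.
Finally multiplying by (1 + t² + t⁴), the product of all factors after the first has coefficients 1,3,4,8,16,20,25,35,40,40,40 for degrees 0…10.
[t¹⁰] = 1·40 + 1·40 + 1·16 = 96.

96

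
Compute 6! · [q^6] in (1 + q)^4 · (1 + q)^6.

151200

The EGF product rule gives c_6 = Σ_{k_1+k_2=6} C(6; k_1,k_2) · ∏ g_i(k_i), where (1+q)^4 gives the falling factorial (4)_k; (1+q)^6 gives the falling factorial (6)_k.
g_1(k) for k = 0…6: 1, 4, 12, 24, 24, 0, 0.
g_2(k) for k = 0…6: 1, 6, 30, 120, 360, 720, 720.
c_6 = Σ_k C(6,k)·g_1(k)·g_2(6−k) = 1·1·720 + 6·4·720 + 15·12·360 + 20·24·120 + 15·24·30 = 720 + 17280 + 64800 + 57600 + 10800 = 151200.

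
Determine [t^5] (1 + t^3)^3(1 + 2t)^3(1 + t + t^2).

(1 + t^3)^3 has coefficients 1,0,0,3,0,0 for degrees 0…5.
(1 + 2t)^3 has coefficients 1,6,12,8,0,0 for degrees 0…5.
Finally multiplying by (1 + t + t^2), the product of all factors after the first has coefficients 1,7,19,26,20,8 for degrees 0…5.
[t^5] = 1·8 + 3·19 = 65.

65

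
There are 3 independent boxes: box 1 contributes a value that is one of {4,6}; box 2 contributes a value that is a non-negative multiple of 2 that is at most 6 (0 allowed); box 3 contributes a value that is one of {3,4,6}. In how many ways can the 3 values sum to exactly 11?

The generating function for the choices is (x^4 + x^6)·(1 + x^2 + x^4 + x^6)·(x^3 + x^4 + x^6); the count is [x^11].
(x^4 + x^6) has coefficients 0,0,0,0,1,0,1 for degrees 0…6.
(1 + x^2 + x^4 + x^6) has coefficients 1,0,1,0,1,0,1,0,0,0,0,0 for degrees 0…11.
Finally multiplying by (x^3 + x^4 + x^6), the product of all factors after the first has coefficients 0,0,0,1,1,1,2,1,2,1,2,0 for degrees 0…11.
[x^11] = 1·1 + 1·1 = 2.

2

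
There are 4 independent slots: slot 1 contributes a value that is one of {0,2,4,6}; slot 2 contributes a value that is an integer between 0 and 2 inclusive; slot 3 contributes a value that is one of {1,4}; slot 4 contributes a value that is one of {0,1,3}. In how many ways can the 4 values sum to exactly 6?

8

The generating function for the choices is (1 + z^2 + z^4 + z^6)·(1 + z + z^2)·(z + z^4)·(1 + z + z^3); the count is [z^6].
(1 + z^2 + z^4 + z^6) has coefficients 1,0,1,0,1,0,1 for degrees 0…6.
(1 + z + z^2) has coefficients 1,1,1,0,0,0,0 for degrees 0…6.
Multiplying by (z + z^4) gives running coefficients 0,1,1,1,1,1,1 for degrees 0…6.
Finally multiplying by (1 + z + z^3), the product of all factors after the first has coefficients 0,1,2,2,3,3,3 for degrees 0…6.
[z^6] = 1·3 + 1·3 + 1·2 + 1·0 = 8.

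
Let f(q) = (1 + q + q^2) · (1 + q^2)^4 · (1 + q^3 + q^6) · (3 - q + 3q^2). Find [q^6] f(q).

67

(1 + q + q^2) has coefficients 1,1,1 for degrees 0…2.
(1 + q^2)^4 has coefficients 1,0,4,0,6,0,4 for degrees 0…6.
Multiplying by (1 + q^3 + q^6) gives running coefficients 1,0,4,1,6,4,5 for degrees 0…6.
Finally multiplying by (3 - q + 3q^2), the product of all factors after the first has coefficients 3,-1,15,-1,29,9,29 for degrees 0…6.
[q^6] = 1·29 + 1·9 + 1·29 = 67.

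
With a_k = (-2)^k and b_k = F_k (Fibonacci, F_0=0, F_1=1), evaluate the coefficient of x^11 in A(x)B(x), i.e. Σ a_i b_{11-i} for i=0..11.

859

This is [x^11] in the product of the two ordinary generating functions.
Σ = 1·89 − 2·55 + 4·34 − 8·21 + 16·13 − 32·8 + 64·5 − 128·3 + 256·2 − 512·1 + 1024·1 − 2048·0 = 859.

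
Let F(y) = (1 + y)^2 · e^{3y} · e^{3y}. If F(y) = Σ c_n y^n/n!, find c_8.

8771328

The EGF product rule gives c_8 = Σ_{k_1+k_2+k_3=8} C(8; k_1,k_2,k_3) · ∏ g_i(k_i), where (1+y)^2 gives the falling factorial (2)_k; e^{3y} gives (3)^k; e^{3y} gives (3)^k.
g_1(k) for k = 0…8: 1, 2, 2, 0, 0, 0, 0, 0, 0.
g_2(k) for k = 0…8: 1, 3, 9, 27, 81, 243, 729, 2187, 6561.
g_3(k) for k = 0…8: 1, 3, 9, 27, 81, 243, 729, 2187, 6561.
First combine the last two factors: h(k) = Σ_j C(k,j)·g_2(j)·g_3(k−j) for k = 0…8: 1, 6, 36, 216, 1296, 7776, 46656, 279936, 1679616.
c_8 = Σ_k C(8,k)·g_1(k)·h(8−k) = 1·1·1679616 + 8·2·279936 + 28·2·46656 = 1679616 + 4478976 + 2612736 = 8771328.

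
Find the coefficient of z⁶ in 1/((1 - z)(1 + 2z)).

The denominator gives the recurrence a_n = −a_(n−1) + 2a_(n−2) for n ≥ 2; the numerator fixes a_0 = 1, a_1 = -1.
Iterating: 1, -1, 3, -5, 11, -21, 43, so a_6 = 43.

43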